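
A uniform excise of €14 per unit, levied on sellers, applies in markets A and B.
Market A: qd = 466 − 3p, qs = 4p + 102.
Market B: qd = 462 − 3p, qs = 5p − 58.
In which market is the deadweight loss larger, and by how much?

Market B, by €15.75.

Market A: pre-tax p* = €52, q* = 310; post-tax q = 286; deadweight loss = €168.
Market B: pre-tax p* = €65, q* = 267; post-tax q = 240.75; deadweight loss = €183.75.
Difference: €168 vs €183.75 → market B is larger by €15.75.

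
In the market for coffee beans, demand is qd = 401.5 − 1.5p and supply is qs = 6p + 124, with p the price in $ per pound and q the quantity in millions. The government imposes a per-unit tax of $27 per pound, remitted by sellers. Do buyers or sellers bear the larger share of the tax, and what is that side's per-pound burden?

Buyers bear the larger share: $21.6 per pound.

Before the tax: set 401.5 − 1.5p = 6p + 124 → p* = $37, q* = 346.
With the tax collected from sellers, supply shifts: qs = 6(p − 27) + 124.
New equilibrium: buyers pay $58.6, sellers receive $31.6, q = 313.6. (Wedge: pb − ps = 27.)
Per-pound burden: buyers $21.6, sellers $5.4.
Buyers take the larger share because demand is less price-elastic here (demand slope 1.5 vs supply slope 6).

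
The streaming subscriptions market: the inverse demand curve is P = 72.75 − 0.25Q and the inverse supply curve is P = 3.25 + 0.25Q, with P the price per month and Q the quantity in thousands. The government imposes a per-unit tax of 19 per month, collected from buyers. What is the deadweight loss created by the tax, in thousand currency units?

Deadweight loss = 361 thousand.

Rewrite in direct form: Qd = 291 − 4P and Qs = 4P − 13.
Before the tax: set 291 − 4P = 4P − 13 → P* = 38, Q* = 139.
With the tax collected from buyers, demand (in seller-price terms) shifts: Qd = 291 − 4(P + 19).
New equilibrium: buyers pay 47.5, producers receive 28.5, Q = 101. (Wedge: Pb − Ps = 19.)
Quantity falls by |ΔQ| = |139 − 101| = 38.
DWL = ½ · t · |ΔQ| = ½ · 19 · 38 = 361.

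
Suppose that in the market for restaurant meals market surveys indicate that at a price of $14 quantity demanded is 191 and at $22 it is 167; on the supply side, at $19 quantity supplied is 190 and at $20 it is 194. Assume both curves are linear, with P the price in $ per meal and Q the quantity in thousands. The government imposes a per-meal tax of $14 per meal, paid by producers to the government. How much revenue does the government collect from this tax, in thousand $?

Tax revenue = $2212 thousand.

Demand slope: (167 − 191)/(22 − 14) = -3, so Qd = 233 − 3P.
Supply slope: (194 − 190)/(20 − 19) = 4, so Qs = 4P + 114.
Before the tax: set 233 − 3P = 4P + 114 → P* = $17, Q* = 182.
With the tax collected from producers, supply shifts: Qs = 4(P − 14) + 114.
Solving gives Q = 158 with buyers paying $25 and producers receiving $11 (the $14 wedge).
Revenue = t · Q = 14 · 158 = $2212.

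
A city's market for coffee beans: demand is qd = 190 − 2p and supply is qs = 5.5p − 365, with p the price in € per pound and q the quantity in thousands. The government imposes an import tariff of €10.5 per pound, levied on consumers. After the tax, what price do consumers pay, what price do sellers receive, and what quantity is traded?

Consumers pay €81.7; sellers receive €71.2; quantity = 26.6.

Before the tax: set 190 − 2p = 5.5p − 365 → p* = €74, q* = 42.
With the tax collected from consumers, demand (in seller-price terms) shifts: qd = 190 − 2(p + 10.5).
New equilibrium: consumers pay €81.7, sellers receive €71.2, q = 26.6. (Wedge: pb − ps = 10.5.)
The less price-elastic side of the market bears the larger share of a per-unit tax.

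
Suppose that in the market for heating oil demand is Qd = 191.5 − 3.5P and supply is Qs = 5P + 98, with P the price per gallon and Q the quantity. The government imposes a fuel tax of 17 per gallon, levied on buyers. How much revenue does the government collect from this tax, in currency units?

Without the tax, 191.5 − 3.5P = 5P + 98 gives 8.5P = 93.5, so P* = 11 and Q* = 153.
With the tax collected from buyers, demand (in seller-price terms) shifts: Qd = 191.5 − 3.5(P + 17).
Solving gives Q = 118 with buyers paying 21 and suppliers receiving 4 (the 17 wedge).
Revenue = t · Q = 17 · 118 = 2006.

Tax revenue = 2006.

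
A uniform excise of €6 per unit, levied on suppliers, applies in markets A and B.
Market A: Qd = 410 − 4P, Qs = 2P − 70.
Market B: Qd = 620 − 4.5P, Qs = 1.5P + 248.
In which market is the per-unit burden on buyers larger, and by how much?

Market A, by €0.5.

Market A: pre-tax P* = €80, Q* = 90; post-tax Q = 82; per-unit burden on buyers = €2.
Market B: pre-tax P* = €62, Q* = 341; post-tax Q = 334.25; per-unit burden on buyers = €1.5.
Difference: €2 vs €1.5 → market A is larger by €0.5.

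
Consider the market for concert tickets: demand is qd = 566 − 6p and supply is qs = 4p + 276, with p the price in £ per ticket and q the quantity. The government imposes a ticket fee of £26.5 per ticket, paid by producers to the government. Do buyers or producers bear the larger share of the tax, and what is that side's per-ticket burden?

Before the tax: set 566 − 6p = 4p + 276 → p* = £29, q* = 392.
With the tax collected from producers, supply shifts: qs = 4(p − 26.5) + 276.
Solving gives q = 328.4 with buyers paying £39.6 and producers receiving £13.1 (the £26.5 wedge).
Per-ticket burden: buyers £10.6, producers £15.9.
Producers take the larger share because supply is less price-elastic here (demand slope 6 vs supply slope 4).

Producers bear the larger share: £15.9 per ticket.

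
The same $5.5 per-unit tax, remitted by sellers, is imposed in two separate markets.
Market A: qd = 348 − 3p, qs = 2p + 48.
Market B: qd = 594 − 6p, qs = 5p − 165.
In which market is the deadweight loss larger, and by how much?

Market A: pre-tax p* = $60, q* = 168; post-tax q = 161.4; deadweight loss = $18.15.
Market B: pre-tax p* = $69, q* = 180; post-tax q = 165; deadweight loss = $41.25.
Difference: $18.15 vs $41.25 → market B is larger by $23.1.

Market B, by $23.1.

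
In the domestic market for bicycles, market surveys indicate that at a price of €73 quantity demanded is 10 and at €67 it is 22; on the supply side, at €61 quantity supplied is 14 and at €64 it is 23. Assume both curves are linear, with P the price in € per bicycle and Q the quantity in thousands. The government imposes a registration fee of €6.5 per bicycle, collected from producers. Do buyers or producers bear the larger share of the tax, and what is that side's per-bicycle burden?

Buyers bear the larger share: €3.9 per bicycle.

Demand slope: (22 − 10)/(67 − 73) = -2, so Qd = 156 − 2P.
Supply slope: (23 − 14)/(64 − 61) = 3, so Qs = 3P − 169.
Without the tax, 156 − 2P = 3P − 169 gives 5P = 325, so P* = €65 and Q* = 26.
With the tax collected from producers, supply shifts: Qs = 3(P − 6.5) − 169.
Solving gives Q = 18.2 with buyers paying €68.9 and producers receiving €62.4 (the €6.5 wedge).
Per-bicycle burden: buyers €3.9, producers €2.6.
Buyers take the larger share because demand is less price-elastic here (demand slope 2 vs supply slope 3).
The less price-elastic side of the market bears the larger share of a per-unit tax.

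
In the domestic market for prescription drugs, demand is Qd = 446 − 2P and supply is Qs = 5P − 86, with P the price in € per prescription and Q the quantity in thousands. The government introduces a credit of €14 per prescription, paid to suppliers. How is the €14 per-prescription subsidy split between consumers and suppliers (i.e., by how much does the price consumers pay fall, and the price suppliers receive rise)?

Consumers gain €10 per prescription; suppliers gain €4 per prescription.

Without the subsidy, 446 − 2P = 5P − 86 gives 7P = 532, so P* = €76 and Q* = 294.
With a per-unit subsidy paid to suppliers, each receives P + 14 per unit sold, so supply becomes Qs = 5(P + 14) − 86.
Solving gives Q = 314 with consumers paying €66 and suppliers receiving €80 (the €14 wedge).
Gain to consumers: €10; to suppliers: €4. (They sum to €14.)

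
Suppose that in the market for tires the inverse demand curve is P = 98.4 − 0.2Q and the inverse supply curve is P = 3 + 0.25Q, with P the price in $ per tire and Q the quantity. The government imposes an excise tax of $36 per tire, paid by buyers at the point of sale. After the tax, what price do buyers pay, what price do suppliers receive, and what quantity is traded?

Rewrite in direct form: Qd = 492 − 5P and Qs = 4P − 12.
Without the tax, 492 − 5P = 4P − 12 gives 9P = 504, so P* = $56 and Q* = 212.
With the tax collected from buyers, demand (in seller-price terms) shifts: Qd = 492 − 5(P + 36).
New equilibrium: buyers pay $72, suppliers receive $36, Q = 132. (Wedge: Pb − Ps = 36.)

Buyers pay $72; suppliers receive $36; quantity = 132.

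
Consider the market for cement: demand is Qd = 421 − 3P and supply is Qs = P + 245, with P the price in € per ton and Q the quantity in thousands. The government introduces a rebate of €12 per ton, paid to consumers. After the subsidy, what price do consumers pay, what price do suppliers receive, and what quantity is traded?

Consumers pay €41; suppliers receive €53; quantity = 298.

Without the subsidy, 421 − 3P = P + 245 gives 4P = 176, so P* = €44 and Q* = 289.
With a per-unit subsidy paid to consumers, each effectively pays P − 12, so demand becomes Qd = 421 − 3(P − 12).
New equilibrium: consumers pay €41, suppliers receive €53, Q = 298. (Wedge: Pb − Ps = −12.)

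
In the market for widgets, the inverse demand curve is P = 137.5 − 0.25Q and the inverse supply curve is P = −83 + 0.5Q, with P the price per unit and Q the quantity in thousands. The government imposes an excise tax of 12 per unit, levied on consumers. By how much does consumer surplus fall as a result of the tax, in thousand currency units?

Rewrite in direct form: Qd = 550 − 4P and Qs = 2P + 166.
Without the tax, 550 − 4P = 2P + 166 gives 6P = 384, so P* = 64 and Q* = 294.
With the tax collected from consumers, demand (in seller-price terms) shifts: Qd = 550 − 4(P + 12).
New equilibrium: consumers pay 68, suppliers receive 56, Q = 278. (Wedge: Pb − Ps = 12.)
ΔCS is the trapezoid between Q = 278 and Q = 294 of height 4: ½ · (294 + 278) · 4 = 1144.

Consumer surplus falls by 1144 thousand.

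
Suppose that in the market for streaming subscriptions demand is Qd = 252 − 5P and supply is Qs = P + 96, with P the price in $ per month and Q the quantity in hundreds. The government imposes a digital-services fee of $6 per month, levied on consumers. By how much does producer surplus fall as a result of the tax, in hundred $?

Producer surplus falls by $597.5 hundred.

Without the tax, 252 − 5P = P + 96 gives 6P = 156, so P* = $26 and Q* = 122.
With the tax collected from consumers, demand (in seller-price terms) shifts: Qd = 252 − 5(P + 6).
New equilibrium: consumers pay $27, suppliers receive $21, Q = 117. (Wedge: Pb − Ps = 6.)
ΔPS is the trapezoid between Q = 117 and Q = 122 of height $5: ½ · (122 + 117) · 5 = $597.5.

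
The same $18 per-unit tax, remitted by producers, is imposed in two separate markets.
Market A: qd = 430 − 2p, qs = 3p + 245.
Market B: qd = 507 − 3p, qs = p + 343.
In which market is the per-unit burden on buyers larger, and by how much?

Market A, by $6.3.

Market A: pre-tax p* = $37, q* = 356; post-tax q = 334.4; per-unit burden on buyers = $10.8.
Market B: pre-tax p* = $41, q* = 384; post-tax q = 370.5; per-unit burden on buyers = $4.5.
Difference: $10.8 vs $4.5 → market A is larger by $6.3.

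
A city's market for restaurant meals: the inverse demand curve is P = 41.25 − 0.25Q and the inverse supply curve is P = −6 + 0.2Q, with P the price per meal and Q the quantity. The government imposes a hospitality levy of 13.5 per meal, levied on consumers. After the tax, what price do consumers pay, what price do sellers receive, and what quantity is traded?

Consumers pay 22.5; sellers receive 9; quantity = 75.

Inverting to Q(P) form: Qd = 165 − 4P; Qs = 5P + 30.
Without the tax, 165 − 4P = 5P + 30 gives 9P = 135, so P* = 15 and Q* = 105.
With the tax collected from consumers, demand (in seller-price terms) shifts: Qd = 165 − 4(P + 13.5).
New equilibrium: consumers pay 22.5, sellers receive 9, Q = 75. (Wedge: Pb − Ps = 13.5.)
The less price-elastic side of the market bears the larger share of a per-unit tax.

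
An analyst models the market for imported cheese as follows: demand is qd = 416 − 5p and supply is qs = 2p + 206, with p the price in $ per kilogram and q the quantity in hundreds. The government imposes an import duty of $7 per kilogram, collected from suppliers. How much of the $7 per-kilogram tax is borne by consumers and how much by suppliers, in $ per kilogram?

Before the tax: set 416 − 5p = 2p + 206 → p* = $30, q* = 266.
With the tax collected from suppliers, supply shifts: qs = 2(p − 7) + 206.
New equilibrium: consumers pay $32, suppliers receive $25, q = 256. (Wedge: pb − ps = 7.)
Burden on consumers: $2; on suppliers: $5. (They sum to $7.)
The less price-elastic side of the market bears the larger share of a per-unit tax.

Consumers bear $2 per kilogram; suppliers bear $5 per kilogram.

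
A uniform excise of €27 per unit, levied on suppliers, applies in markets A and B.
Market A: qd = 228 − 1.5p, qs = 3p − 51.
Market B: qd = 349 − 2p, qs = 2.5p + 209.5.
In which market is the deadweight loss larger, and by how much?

Market B, by €40.5.

Market A: pre-tax p* = €62, q* = 135; post-tax q = 108; deadweight loss = €364.5.
Market B: pre-tax p* = €31, q* = 287; post-tax q = 257; deadweight loss = €405.
Difference: €364.5 vs €405 → market B is larger by €40.5.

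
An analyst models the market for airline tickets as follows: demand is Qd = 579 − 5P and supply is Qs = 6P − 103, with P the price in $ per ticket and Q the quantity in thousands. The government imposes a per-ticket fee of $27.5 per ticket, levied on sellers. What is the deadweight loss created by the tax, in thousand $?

Deadweight loss = $1031.25 thousand.

Without the tax, 579 − 5P = 6P − 103 gives 11P = 682, so P* = $62 and Q* = 269.
With the tax collected from sellers, supply shifts: Qs = 6(P − 27.5) − 103.
Solving gives Q = 194 with buyers paying $77 and sellers receiving $49.5 (the $27.5 wedge).
Quantity falls by |ΔQ| = |269 − 194| = 75.
DWL = ½ · t · |ΔQ| = ½ · 27.5 · 75 = $1031.25.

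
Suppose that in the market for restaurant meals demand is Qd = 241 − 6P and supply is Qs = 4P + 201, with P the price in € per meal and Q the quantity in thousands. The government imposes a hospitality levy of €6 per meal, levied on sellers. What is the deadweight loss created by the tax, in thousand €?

Before the tax: set 241 − 6P = 4P + 201 → P* = €4, Q* = 217.
With the tax collected from sellers, supply shifts: Qs = 4(P − 6) + 201.
Solving gives Q = 202.6 with buyers paying €6.4 and sellers receiving €0.4 (the €6 wedge).
Quantity falls by |ΔQ| = |217 − 202.6| = 14.4.
DWL = ½ · t · |ΔQ| = ½ · 6 · 14.4 = €43.2.

Deadweight loss = €43.2 thousand.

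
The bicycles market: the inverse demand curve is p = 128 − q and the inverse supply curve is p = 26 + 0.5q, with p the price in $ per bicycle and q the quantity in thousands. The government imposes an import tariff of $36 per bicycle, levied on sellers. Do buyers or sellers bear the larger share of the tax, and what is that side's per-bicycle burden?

Buyers bear the larger share: $24 per bicycle.

Inverting to q(p) form: qd = 128 − p; qs = 2p − 52.
Before the tax: set 128 − p = 2p − 52 → p* = $60, q* = 68.
With the tax collected from sellers, supply shifts: qs = 2(p − 36) − 52.
Solving gives q = 44 with buyers paying $84 and sellers receiving $48 (the $36 wedge).
Per-bicycle burden: buyers $24, sellers $12.
Buyers take the larger share because demand is less price-elastic here (demand slope 1 vs supply slope 2).
The less price-elastic side of the market bears the larger share of a per-unit tax.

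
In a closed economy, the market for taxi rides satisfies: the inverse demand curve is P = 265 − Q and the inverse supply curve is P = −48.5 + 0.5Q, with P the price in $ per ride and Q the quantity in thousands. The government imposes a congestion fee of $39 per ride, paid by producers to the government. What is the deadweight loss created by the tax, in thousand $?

Inverting to Q(P) form: Qd = 265 − P; Qs = 2P + 97.
Without the tax, 265 − P = 2P + 97 gives 3P = 168, so P* = $56 and Q* = 209.
With the tax collected from producers, supply shifts: Qs = 2(P − 39) + 97.
Solving gives Q = 183 with buyers paying $82 and producers receiving $43 (the $39 wedge).
Quantity falls by |ΔQ| = |209 − 183| = 26.
DWL = ½ · t · |ΔQ| = ½ · 39 · 26 = $507.

Deadweight loss = $507 thousand.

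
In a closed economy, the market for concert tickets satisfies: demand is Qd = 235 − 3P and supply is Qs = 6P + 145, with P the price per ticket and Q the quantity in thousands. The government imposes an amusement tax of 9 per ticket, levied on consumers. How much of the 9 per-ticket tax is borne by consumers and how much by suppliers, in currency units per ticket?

Before the tax: set 235 − 3P = 6P + 145 → P* = 10, Q* = 205.
With the tax collected from consumers, demand (in seller-price terms) shifts: Qd = 235 − 3(P + 9).
New equilibrium: consumers pay 16, suppliers receive 7, Q = 187. (Wedge: Pb − Ps = 9.)
Burden on consumers: 6; on suppliers: 3. (They sum to 9.)
The less price-elastic side of the market bears the larger share of a per-unit tax.

Consumers bear 6 per ticket; suppliers bear 3 per ticket.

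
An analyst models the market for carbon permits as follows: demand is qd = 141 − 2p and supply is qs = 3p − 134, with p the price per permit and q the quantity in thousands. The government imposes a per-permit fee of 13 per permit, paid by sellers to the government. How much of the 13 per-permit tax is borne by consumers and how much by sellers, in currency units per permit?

Consumers bear 7.8 per permit; sellers bear 5.2 per permit.

Without the tax, 141 − 2p = 3p − 134 gives 5p = 275, so p* = 55 and q* = 31.
With the tax collected from sellers, supply shifts: qs = 3(p − 13) − 134.
New equilibrium: consumers pay 62.8, sellers receive 49.8, q = 15.4. (Wedge: pb − ps = 13.)
Burden on consumers: 7.8; on sellers: 5.2. (They sum to 13.)
The less price-elastic side of the market bears the larger share of a per-unit tax.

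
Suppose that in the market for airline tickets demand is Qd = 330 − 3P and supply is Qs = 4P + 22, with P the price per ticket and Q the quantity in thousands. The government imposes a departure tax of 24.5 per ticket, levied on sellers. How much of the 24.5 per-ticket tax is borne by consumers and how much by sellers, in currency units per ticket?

Consumers bear 14 per ticket; sellers bear 10.5 per ticket.

Before the tax: set 330 − 3P = 4P + 22 → P* = 44, Q* = 198.
With the tax collected from sellers, supply shifts: Qs = 4(P − 24.5) + 22.
Solving gives Q = 156 with consumers paying 58 and sellers receiving 33.5 (the 24.5 wedge).
Burden on consumers: 14; on sellers: 10.5. (They sum to 24.5.)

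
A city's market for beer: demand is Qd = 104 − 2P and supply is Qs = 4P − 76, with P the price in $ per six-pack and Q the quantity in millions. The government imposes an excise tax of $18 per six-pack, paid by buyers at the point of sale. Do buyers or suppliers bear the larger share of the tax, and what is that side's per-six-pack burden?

Buyers bear the larger share: $12 per six-pack.

Without the tax, 104 − 2P = 4P − 76 gives 6P = 180, so P* = $30 and Q* = 44.
With the tax collected from buyers, demand (in seller-price terms) shifts: Qd = 104 − 2(P + 18).
New equilibrium: buyers pay $42, suppliers receive $24, Q = 20. (Wedge: Pb − Ps = 18.)
Per-six-pack burden: buyers $12, suppliers $6.
Buyers take the larger share because demand is less price-elastic here (demand slope 2 vs supply slope 4).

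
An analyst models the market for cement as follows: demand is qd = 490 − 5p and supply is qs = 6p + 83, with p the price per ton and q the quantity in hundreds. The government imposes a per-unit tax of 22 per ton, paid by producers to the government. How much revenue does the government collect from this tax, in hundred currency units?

Tax revenue = 5390 hundred.

Without the tax, 490 − 5p = 6p + 83 gives 11p = 407, so p* = 37 and q* = 305.
With the tax collected from producers, supply shifts: qs = 6(p − 22) + 83.
New equilibrium: buyers pay 49, producers receive 27, q = 245. (Wedge: pb − ps = 22.)
Revenue = t · Q = 22 · 245 = 5390.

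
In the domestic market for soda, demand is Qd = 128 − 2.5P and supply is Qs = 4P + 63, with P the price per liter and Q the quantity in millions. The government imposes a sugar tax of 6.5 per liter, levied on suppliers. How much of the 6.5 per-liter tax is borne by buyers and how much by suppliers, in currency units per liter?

Before the tax: set 128 − 2.5P = 4P + 63 → P* = 10, Q* = 103.
With the tax collected from suppliers, supply shifts: Qs = 4(P − 6.5) + 63.
Solving gives Q = 93 with buyers paying 14 and suppliers receiving 7.5 (the 6.5 wedge).
Burden on buyers: 4; on suppliers: 2.5. (They sum to 6.5.)

Buyers bear 4 per liter; suppliers bear 2.5 per liter.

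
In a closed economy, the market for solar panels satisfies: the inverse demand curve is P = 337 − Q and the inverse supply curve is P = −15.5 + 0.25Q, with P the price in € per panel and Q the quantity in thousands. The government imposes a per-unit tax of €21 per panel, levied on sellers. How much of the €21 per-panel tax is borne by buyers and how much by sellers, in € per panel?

Inverting to Q(P) form: Qd = 337 − P; Qs = 4P + 62.
Without the tax, 337 − P = 4P + 62 gives 5P = 275, so P* = €55 and Q* = 282.
With the tax collected from sellers, supply shifts: Qs = 4(P − 21) + 62.
New equilibrium: buyers pay €71.8, sellers receive €50.8, Q = 265.2. (Wedge: Pb − Ps = 21.)
Burden on buyers: €16.8; on sellers: €4.2. (They sum to €21.)

Buyers bear €16.8 per panel; sellers bear €4.2 per panel.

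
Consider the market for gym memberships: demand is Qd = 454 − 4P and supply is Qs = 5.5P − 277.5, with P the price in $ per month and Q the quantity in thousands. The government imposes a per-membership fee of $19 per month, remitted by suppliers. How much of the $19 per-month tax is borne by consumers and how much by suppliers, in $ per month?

Consumers bear $11 per month; suppliers bear $8 per month.

Before the tax: set 454 − 4P = 5.5P − 277.5 → P* = $77, Q* = 146.
With the tax collected from suppliers, supply shifts: Qs = 5.5(P − 19) − 277.5.
Solving gives Q = 102 with consumers paying $88 and suppliers receiving $69 (the $19 wedge).
Burden on consumers: $11; on suppliers: $8. (They sum to $19.)
The less price-elastic side of the market bears the larger share of a per-unit tax.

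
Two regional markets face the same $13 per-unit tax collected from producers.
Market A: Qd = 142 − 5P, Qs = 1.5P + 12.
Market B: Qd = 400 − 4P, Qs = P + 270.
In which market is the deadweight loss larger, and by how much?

Market A, by $29.9.

Market A: pre-tax P* = $20, Q* = 42; post-tax Q = 27; deadweight loss = $97.5.
Market B: pre-tax P* = $26, Q* = 296; post-tax Q = 285.6; deadweight loss = $67.6.
Difference: $97.5 vs $67.6 → market A is larger by $29.9.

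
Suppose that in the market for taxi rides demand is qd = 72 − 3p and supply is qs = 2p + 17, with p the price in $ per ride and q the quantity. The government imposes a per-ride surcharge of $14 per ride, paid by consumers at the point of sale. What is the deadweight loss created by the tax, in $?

Deadweight loss = $117.6.

Before the tax: set 72 − 3p = 2p + 17 → p* = $11, q* = 39.
With the tax collected from consumers, demand (in seller-price terms) shifts: qd = 72 − 3(p + 14).
Solving gives q = 22.2 with consumers paying $16.6 and suppliers receiving $2.6 (the $14 wedge).
Quantity falls by |ΔQ| = |39 − 22.2| = 16.8.
DWL = ½ · t · |ΔQ| = ½ · 14 · 16.8 = $117.6.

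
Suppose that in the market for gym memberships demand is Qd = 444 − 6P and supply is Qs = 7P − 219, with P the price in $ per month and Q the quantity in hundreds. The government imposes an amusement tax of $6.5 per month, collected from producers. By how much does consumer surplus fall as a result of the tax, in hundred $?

Consumer surplus falls by $446.25 hundred.

Before the tax: set 444 − 6P = 7P − 219 → P* = $51, Q* = 138.
With the tax collected from producers, supply shifts: Qs = 7(P − 6.5) − 219.
Solving gives Q = 117 with consumers paying $54.5 and producers receiving $48 (the $6.5 wedge).
ΔCS is the trapezoid between Q = 117 and Q = 138 of height $3.5: ½ · (138 + 117) · 3.5 = $446.25.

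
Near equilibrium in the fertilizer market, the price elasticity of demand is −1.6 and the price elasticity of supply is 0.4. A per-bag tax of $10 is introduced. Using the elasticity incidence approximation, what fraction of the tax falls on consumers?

Incidence ratio: consumers' share ≈ εs / (εs + |εd|) = 0.4 / (0.4 + 1.6) = 0.2.
Supply is the less elastic side, so consumers bear the smaller share.

Consumers' share ≈ 0.2.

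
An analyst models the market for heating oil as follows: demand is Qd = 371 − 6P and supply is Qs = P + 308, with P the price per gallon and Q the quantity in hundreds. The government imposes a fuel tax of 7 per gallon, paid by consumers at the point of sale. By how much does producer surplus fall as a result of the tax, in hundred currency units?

Before the tax: set 371 − 6P = P + 308 → P* = 9, Q* = 317.
With the tax collected from consumers, demand (in seller-price terms) shifts: Qd = 371 − 6(P + 7).
New equilibrium: consumers pay 10, producers receive 3, Q = 311. (Wedge: Pb − Ps = 7.)
ΔPS is the trapezoid between Q = 311 and Q = 317 of height 6: ½ · (317 + 311) · 6 = 1884.

Producer surplus falls by 1884 hundred.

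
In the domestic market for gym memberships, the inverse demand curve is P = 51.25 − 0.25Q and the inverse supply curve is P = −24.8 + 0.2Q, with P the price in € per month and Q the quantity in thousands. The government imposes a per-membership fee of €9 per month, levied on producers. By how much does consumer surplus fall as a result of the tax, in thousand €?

Inverting to Q(P) form: Qd = 205 − 4P; Qs = 5P + 124.
Before the tax: set 205 − 4P = 5P + 124 → P* = €9, Q* = 169.
With the tax collected from producers, supply shifts: Qs = 5(P − 9) + 124.
New equilibrium: consumers pay €14, producers receive €5, Q = 149. (Wedge: Pb − Ps = 9.)
ΔCS is the trapezoid between Q = 149 and Q = 169 of height €5: ½ · (169 + 149) · 5 = €795.

Consumer surplus falls by €795 thousand.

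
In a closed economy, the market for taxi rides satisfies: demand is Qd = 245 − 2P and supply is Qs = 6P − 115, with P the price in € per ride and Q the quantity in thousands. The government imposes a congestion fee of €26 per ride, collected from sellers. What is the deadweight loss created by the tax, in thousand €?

Deadweight loss = €507 thousand.

Without the tax, 245 − 2P = 6P − 115 gives 8P = 360, so P* = €45 and Q* = 155.
With the tax collected from sellers, supply shifts: Qs = 6(P − 26) − 115.
New equilibrium: consumers pay €64.5, sellers receive €38.5, Q = 116. (Wedge: Pb − Ps = 26.)
Quantity falls by |ΔQ| = |155 − 116| = 39.
DWL = ½ · t · |ΔQ| = ½ · 26 · 39 = €507.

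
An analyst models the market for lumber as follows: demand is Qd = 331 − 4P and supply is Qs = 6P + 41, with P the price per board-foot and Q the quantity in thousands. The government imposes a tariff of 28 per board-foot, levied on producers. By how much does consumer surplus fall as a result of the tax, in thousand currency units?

Without the tax, 331 − 4P = 6P + 41 gives 10P = 290, so P* = 29 and Q* = 215.
With the tax collected from producers, supply shifts: Qs = 6(P − 28) + 41.
Solving gives Q = 147.8 with buyers paying 45.8 and producers receiving 17.8 (the 28 wedge).
ΔCS is the trapezoid between Q = 147.8 and Q = 215 of height 16.8: ½ · (215 + 147.8) · 16.8 = 3047.52.

Consumer surplus falls by 3047.52 thousand.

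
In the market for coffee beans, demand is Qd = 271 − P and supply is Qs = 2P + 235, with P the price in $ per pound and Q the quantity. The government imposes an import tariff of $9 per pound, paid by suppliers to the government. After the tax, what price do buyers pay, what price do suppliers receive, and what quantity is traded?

Without the tax, 271 − P = 2P + 235 gives 3P = 36, so P* = $12 and Q* = 259.
With the tax collected from suppliers, supply shifts: Qs = 2(P − 9) + 235.
New equilibrium: buyers pay $18, suppliers receive $9, Q = 253. (Wedge: Pb − Ps = 9.)

Buyers pay $18; suppliers receive $9; quantity = 253.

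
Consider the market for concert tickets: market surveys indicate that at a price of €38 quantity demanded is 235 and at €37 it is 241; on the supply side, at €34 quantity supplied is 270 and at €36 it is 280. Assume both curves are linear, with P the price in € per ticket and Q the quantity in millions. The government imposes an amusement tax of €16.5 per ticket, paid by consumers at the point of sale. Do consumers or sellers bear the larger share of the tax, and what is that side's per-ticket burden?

Demand slope: (241 − 235)/(37 − 38) = -6, so Qd = 463 − 6P.
Supply slope: (280 − 270)/(36 − 34) = 5, so Qs = 5P + 100.
Without the tax, 463 − 6P = 5P + 100 gives 11P = 363, so P* = €33 and Q* = 265.
With the tax collected from consumers, demand (in seller-price terms) shifts: Qd = 463 − 6(P + 16.5).
Solving gives Q = 220 with consumers paying €40.5 and sellers receiving €24 (the €16.5 wedge).
Per-ticket burden: consumers €7.5, sellers €9.
Sellers take the larger share because supply is less price-elastic here (demand slope 6 vs supply slope 5).
The less price-elastic side of the market bears the larger share of a per-unit tax.

Sellers bear the larger share: €9 per ticket.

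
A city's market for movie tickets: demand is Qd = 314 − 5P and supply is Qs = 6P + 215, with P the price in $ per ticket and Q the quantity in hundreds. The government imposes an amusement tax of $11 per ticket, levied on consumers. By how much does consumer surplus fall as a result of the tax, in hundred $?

Without the tax, 314 − 5P = 6P + 215 gives 11P = 99, so P* = $9 and Q* = 269.
With the tax collected from consumers, demand (in seller-price terms) shifts: Qd = 314 − 5(P + 11).
Solving gives Q = 239 with consumers paying $15 and suppliers receiving $4 (the $11 wedge).
ΔCS is the trapezoid between Q = 239 and Q = 269 of height $6: ½ · (269 + 239) · 6 = $1524.

Consumer surplus falls by $1524 hundred.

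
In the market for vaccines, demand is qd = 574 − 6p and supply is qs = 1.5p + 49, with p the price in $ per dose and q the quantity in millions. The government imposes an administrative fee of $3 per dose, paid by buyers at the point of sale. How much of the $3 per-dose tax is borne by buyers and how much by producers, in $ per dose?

Buyers bear $0.6 per dose; producers bear $2.4 per dose.

Without the tax, 574 − 6p = 1.5p + 49 gives 7.5p = 525, so p* = $70 and q* = 154.
With the tax collected from buyers, demand (in seller-price terms) shifts: qd = 574 − 6(p + 3).
New equilibrium: buyers pay $70.6, producers receive $67.6, q = 150.4. (Wedge: pb − ps = 3.)
Burden on buyers: $0.6; on producers: $2.4. (They sum to $3.)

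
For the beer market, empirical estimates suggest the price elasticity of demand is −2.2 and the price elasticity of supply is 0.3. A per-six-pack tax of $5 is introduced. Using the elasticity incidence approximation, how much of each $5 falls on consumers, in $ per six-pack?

Incidence ratio: consumers' share ≈ εs / (εs + |εd|) = 0.3 / (0.3 + 2.2) = 0.12.
So consumers bear ≈ 0.12 × $5 = $0.6; producers bear $4.4.

Consumers bear ≈ $0.6 per six-pack.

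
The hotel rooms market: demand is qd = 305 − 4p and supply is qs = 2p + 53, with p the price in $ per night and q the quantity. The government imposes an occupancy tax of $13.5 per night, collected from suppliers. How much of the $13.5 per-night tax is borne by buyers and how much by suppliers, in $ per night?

Without the tax, 305 − 4p = 2p + 53 gives 6p = 252, so p* = $42 and q* = 137.
With the tax collected from suppliers, supply shifts: qs = 2(p − 13.5) + 53.
Solving gives q = 119 with buyers paying $46.5 and suppliers receiving $33 (the $13.5 wedge).
Burden on buyers: $4.5; on suppliers: $9. (They sum to $13.5.)
The less price-elastic side of the market bears the larger share of a per-unit tax.

Buyers bear $4.5 per night; suppliers bear $9 per night.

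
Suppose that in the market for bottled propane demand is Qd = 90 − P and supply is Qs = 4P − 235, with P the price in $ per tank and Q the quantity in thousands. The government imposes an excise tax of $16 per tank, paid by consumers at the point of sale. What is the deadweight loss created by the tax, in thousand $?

Without the tax, 90 − P = 4P − 235 gives 5P = 325, so P* = $65 and Q* = 25.
With the tax collected from consumers, demand (in seller-price terms) shifts: Qd = 90 − (P + 16).
New equilibrium: consumers pay $77.8, suppliers receive $61.8, Q = 12.2. (Wedge: Pb − Ps = 16.)
Quantity falls by |ΔQ| = |25 − 12.2| = 12.8.
DWL = ½ · t · |ΔQ| = ½ · 16 · 12.8 = $102.4.

Deadweight loss = $102.4 thousand.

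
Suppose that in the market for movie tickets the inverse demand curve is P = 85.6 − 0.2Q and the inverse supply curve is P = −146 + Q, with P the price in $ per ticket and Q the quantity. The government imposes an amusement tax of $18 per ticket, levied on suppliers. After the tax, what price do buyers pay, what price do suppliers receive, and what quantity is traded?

Buyers pay $50; suppliers receive $32; quantity = 178.

Inverting to Q(P) form: Qd = 428 − 5P; Qs = P + 146.
Before the tax: set 428 − 5P = P + 146 → P* = $47, Q* = 193.
With the tax collected from suppliers, supply shifts: Qs = (P − 18) + 146.
Solving gives Q = 178 with buyers paying $50 and suppliers receiving $32 (the $18 wedge).
The less price-elastic side of the market bears the larger share of a per-unit tax.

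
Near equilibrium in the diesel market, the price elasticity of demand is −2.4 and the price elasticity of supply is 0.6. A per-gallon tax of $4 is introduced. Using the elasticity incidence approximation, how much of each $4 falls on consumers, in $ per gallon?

Consumers bear ≈ $0.8 per gallon.

Incidence ratio: consumers' share ≈ εs / (εs + |εd|) = 0.6 / (0.6 + 2.4) = 0.2.
So consumers bear ≈ 0.2 × $4 = $0.8; producers bear $3.2.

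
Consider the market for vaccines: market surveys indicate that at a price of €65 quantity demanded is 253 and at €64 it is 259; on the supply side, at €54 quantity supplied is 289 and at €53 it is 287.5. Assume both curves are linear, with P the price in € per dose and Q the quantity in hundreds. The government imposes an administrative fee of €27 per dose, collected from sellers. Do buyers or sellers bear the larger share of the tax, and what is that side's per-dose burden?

Sellers bear the larger share: €21.6 per dose.

Demand slope: (259 − 253)/(64 − 65) = -6, so Qd = 643 − 6P.
Supply slope: (287.5 − 289)/(53 − 54) = 1.5, so Qs = 1.5P + 208.
Without the tax, 643 − 6P = 1.5P + 208 gives 7.5P = 435, so P* = €58 and Q* = 295.
With the tax collected from sellers, supply shifts: Qs = 1.5(P − 27) + 208.
Solving gives Q = 262.6 with buyers paying €63.4 and sellers receiving €36.4 (the €27 wedge).
Per-dose burden: buyers €5.4, sellers €21.6.
Sellers take the larger share because supply is less price-elastic here (demand slope 6 vs supply slope 1.5).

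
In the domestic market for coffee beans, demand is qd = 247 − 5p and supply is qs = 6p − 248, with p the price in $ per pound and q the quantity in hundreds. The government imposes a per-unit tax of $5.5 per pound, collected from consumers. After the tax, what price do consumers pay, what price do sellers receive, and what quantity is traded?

Without the tax, 247 − 5p = 6p − 248 gives 11p = 495, so p* = $45 and q* = 22.
With the tax collected from consumers, demand (in seller-price terms) shifts: qd = 247 − 5(p + 5.5).
New equilibrium: consumers pay $48, sellers receive $42.5, q = 7. (Wedge: pb − ps = 5.5.)
The less price-elastic side of the market bears the larger share of a per-unit tax.

Consumers pay $48; sellers receive $42.5; quantity = 7.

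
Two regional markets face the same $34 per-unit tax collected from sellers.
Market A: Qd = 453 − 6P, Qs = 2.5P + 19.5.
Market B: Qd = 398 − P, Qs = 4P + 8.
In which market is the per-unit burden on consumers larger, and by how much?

Market A: pre-tax P* = $51, Q* = 147; post-tax Q = 87; per-unit burden on consumers = $10.
Market B: pre-tax P* = $78, Q* = 320; post-tax Q = 292.8; per-unit burden on consumers = $27.2.
Difference: $10 vs $27.2 → market B is larger by $17.2.

Market B, by $17.2.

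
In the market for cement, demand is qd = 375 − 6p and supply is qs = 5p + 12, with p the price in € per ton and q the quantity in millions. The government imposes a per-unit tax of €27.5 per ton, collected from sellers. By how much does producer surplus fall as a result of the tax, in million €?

Without the tax, 375 − 6p = 5p + 12 gives 11p = 363, so p* = €33 and q* = 177.
With the tax collected from sellers, supply shifts: qs = 5(p − 27.5) + 12.
Solving gives q = 102 with consumers paying €45.5 and sellers receiving €18 (the €27.5 wedge).
ΔPS is the trapezoid between Q = 102 and Q = 177 of height €15: ½ · (177 + 102) · 15 = €2092.5.

Producer surplus falls by €2092.5 million.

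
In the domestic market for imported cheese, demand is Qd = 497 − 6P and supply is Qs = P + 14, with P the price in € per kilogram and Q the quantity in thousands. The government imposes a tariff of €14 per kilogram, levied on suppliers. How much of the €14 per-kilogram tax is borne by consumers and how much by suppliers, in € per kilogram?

Consumers bear €2 per kilogram; suppliers bear €12 per kilogram.

Before the tax: set 497 − 6P = P + 14 → P* = €69, Q* = 83.
With the tax collected from suppliers, supply shifts: Qs = (P − 14) + 14.
Solving gives Q = 71 with consumers paying €71 and suppliers receiving €57 (the €14 wedge).
Burden on consumers: €2; on suppliers: €12. (They sum to €14.)
The less price-elastic side of the market bears the larger share of a per-unit tax.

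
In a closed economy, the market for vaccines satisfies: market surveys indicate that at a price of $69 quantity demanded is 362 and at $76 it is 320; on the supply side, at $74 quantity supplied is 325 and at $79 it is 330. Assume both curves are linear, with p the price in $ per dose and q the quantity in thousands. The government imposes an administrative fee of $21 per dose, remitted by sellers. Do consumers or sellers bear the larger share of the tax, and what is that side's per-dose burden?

Demand slope: (320 − 362)/(76 − 69) = -6, so qd = 776 − 6p.
Supply slope: (330 − 325)/(79 − 74) = 1, so qs = p + 251.
Before the tax: set 776 − 6p = p + 251 → p* = $75, q* = 326.
With the tax collected from sellers, supply shifts: qs = (p − 21) + 251.
Solving gives q = 308 with consumers paying $78 and sellers receiving $57 (the $21 wedge).
Per-dose burden: consumers $3, sellers $18.
Sellers take the larger share because supply is less price-elastic here (demand slope 6 vs supply slope 1).

Sellers bear the larger share: $18 per dose.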